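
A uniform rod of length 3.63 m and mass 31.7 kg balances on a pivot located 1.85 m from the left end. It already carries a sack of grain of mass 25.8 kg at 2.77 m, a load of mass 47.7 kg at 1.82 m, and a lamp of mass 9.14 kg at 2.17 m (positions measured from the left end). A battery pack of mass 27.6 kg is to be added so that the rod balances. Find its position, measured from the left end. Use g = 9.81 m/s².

x ≈ 0.976 m from the left end

About the pivot (at 1.85 m from the left end):
Beam weight: 31.7 × 9.81 = 311 N down at 1.815 m → arm 0.035 m, τ = 311 × 0.035 = 10.89 N·m counterclockwise.
Sack of grain: 25.8 × 9.81 = 253.1 N down at 2.77 m → arm 0.92 m, τ = 253.1 × 0.92 = 232.9 N·m clockwise.
Load: 47.7 × 9.81 = 467.9 N down at 1.82 m → arm 0.03 m, τ = 467.9 × 0.03 = 14.04 N·m counterclockwise.
Lamp: 9.14 × 9.81 = 89.66 N down at 2.17 m → arm 0.32 m, τ = 89.66 × 0.32 = 28.69 N·m clockwise.
Net moment of existing loads = 236.7 N·m clockwise.
The battery pack weighs 27.6 × 9.81 = 270.8 N and must supply an equal counterclockwise moment, so its lever arm about the pivot is 236.7 / 270.8 = 0.874 m.
That puts it at 1.85 − 0.874 = 0.976 m from the left end.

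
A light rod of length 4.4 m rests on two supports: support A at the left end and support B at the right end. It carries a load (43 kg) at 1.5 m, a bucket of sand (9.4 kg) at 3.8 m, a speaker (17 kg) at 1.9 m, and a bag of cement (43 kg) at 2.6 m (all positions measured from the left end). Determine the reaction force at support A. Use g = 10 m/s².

Taking torques about support B:
Load: 43 × 10 = 430 N down at 1.5 m → arm 2.9 m, τ = 430 × 2.9 = 1247 N·m counterclockwise.
Bucket of sand: 9.4 × 10 = 94 N down at 3.8 m → arm 0.6 m, τ = 94 × 0.6 = 56.4 N·m counterclockwise.
Speaker: 17 × 10 = 170 N down at 1.9 m → arm 2.5 m, τ = 170 × 2.5 = 425 N·m counterclockwise.
Bag of cement: 43 × 10 = 430 N down at 2.6 m → arm 1.8 m, τ = 430 × 1.8 = 774 N·m counterclockwise.
Net load moment about support B = 2502 N·m counterclockwise.
Reaction R at support A is upward at 0 m, arm 4.4 m → moment R × 4.4 clockwise.
Balancing moments: R × 4.4 = 2502, giving R = 569 N.

R_A ≈ 569 N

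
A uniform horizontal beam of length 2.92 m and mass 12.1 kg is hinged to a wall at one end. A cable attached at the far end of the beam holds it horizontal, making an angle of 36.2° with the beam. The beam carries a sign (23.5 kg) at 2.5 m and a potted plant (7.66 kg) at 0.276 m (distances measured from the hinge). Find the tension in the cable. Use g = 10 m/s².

T ≈ 455 N

Take moments about the hinge.
Beam weight: 12.1 × 10 = 121 N down at 1.46 m → arm 1.46 m, τ = 121 × 1.46 = 176.7 N·m clockwise.
Sign: 23.5 × 10 = 235 N down at 2.5 m → arm 2.5 m, τ = 235 × 2.5 = 587.5 N·m clockwise.
Potted plant: 7.66 × 10 = 76.6 N down at 0.276 m → arm 0.276 m, τ = 76.6 × 0.276 = 21.14 N·m clockwise.
Total clockwise load moment = 785.3 N·m.
The cable tension T acts at 2.92 m; only its component perpendicular to the beam, T sinθ, produces torque. sin 36.2° = 0.5906.
For rotational equilibrium, T × 2.92 × 0.5906 = 785.3, so T = 785.3 / 1.725 = 455 N.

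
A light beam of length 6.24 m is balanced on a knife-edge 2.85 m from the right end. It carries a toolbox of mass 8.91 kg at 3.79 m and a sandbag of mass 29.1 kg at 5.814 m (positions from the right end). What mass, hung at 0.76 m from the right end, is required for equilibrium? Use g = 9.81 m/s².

m ≈ 45.3 kg

Choose the knife-edge (at 2.85 m from the right end) as the axis so the support reaction has zero arm there.
Toolbox: 8.91 × 9.81 = 87.41 N down at 3.79 m → arm 0.94 m, τ = 87.41 × 0.94 = 82.17 N·m counterclockwise.
Sandbag: 29.1 × 9.81 = 285.5 N down at 5.814 m → arm 2.964 m, τ = 285.5 × 2.964 = 846.2 N·m counterclockwise.
Net moment of known loads = 928.4 N·m counterclockwise.
An unknown mass m at 0.76 m has arm 2.09 m; its moment is m·g·2.09 clockwise.
Balancing moments: m × 9.81 × 2.09 = 928.4, giving m = 928.4 / (9.81 × 2.09) = 45.3 kg.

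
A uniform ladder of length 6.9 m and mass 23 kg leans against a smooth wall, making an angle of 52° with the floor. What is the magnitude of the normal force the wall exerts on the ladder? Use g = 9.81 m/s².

N_wall ≈ 88.1 N

Take moments about the foot of the ladder.
Ladder weight 23×9.81 = 225.6 N acts at 3.45 m along the ladder; its horizontal arm is 3.45·cos52° = 2.124 m → τ = 479.2 N·m clockwise.
Wall normal N acts horizontally at the top; its moment arm is the height L sinθ = 6.9·sin52° = 5.437 m, counterclockwise.
Setting net torque to zero: N × 5.437 = 479.2 → N = 88.1 N.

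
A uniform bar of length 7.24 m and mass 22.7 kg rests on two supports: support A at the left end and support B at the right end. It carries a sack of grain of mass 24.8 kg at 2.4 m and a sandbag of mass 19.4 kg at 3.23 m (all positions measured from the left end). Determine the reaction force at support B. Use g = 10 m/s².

Sum moments about support A (its reaction then has zero moment arm).
Beam weight: 22.7 × 10 = 227 N down at 3.62 m → arm 3.62 m, τ = 227 × 3.62 = 821.7 N·m clockwise.
Sack of grain: 24.8 × 10 = 248 N down at 2.4 m → arm 2.4 m, τ = 248 × 2.4 = 595.2 N·m clockwise.
Sandbag: 19.4 × 10 = 194 N down at 3.23 m → arm 3.23 m, τ = 194 × 3.23 = 626.6 N·m clockwise.
Net load moment about support A = 2044 N·m clockwise.
Reaction R at support B is upward at 7.24 m, arm 7.24 m → moment R × 7.24 counterclockwise.
Στ = 0 ⇒ R × 7.24 = 2044 ⇒ R = 282 N.

R_B ≈ 282 N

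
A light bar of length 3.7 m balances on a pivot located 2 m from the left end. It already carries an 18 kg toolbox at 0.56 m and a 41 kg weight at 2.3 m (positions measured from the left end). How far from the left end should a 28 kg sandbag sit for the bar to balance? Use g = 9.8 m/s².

x ≈ 2.49 m from the left end

About the pivot (at 2 m from the left end):
Toolbox: 18 × 9.8 = 176.4 N down at 0.56 m → arm 1.44 m, τ = 176.4 × 1.44 = 254 N·m counterclockwise.
Weight: 41 × 9.8 = 401.8 N down at 2.3 m → arm 0.3 m, τ = 401.8 × 0.3 = 120.5 N·m clockwise.
Net moment of existing loads = 133.5 N·m counterclockwise.
The sandbag weighs 28 × 9.8 = 274.4 N and must supply an equal clockwise moment, so its lever arm about the pivot is 133.5 / 274.4 = 0.487 m.
That puts it at 2 + 0.487 = 2.49 m from the left end.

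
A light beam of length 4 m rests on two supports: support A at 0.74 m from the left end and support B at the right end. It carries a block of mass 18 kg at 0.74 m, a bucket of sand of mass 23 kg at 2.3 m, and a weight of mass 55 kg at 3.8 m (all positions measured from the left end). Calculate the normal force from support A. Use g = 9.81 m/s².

Take moments about support B.
Block: 18 × 9.81 = 176.6 N down at 0.74 m → arm 3.26 m, τ = 176.6 × 3.26 = 575.7 N·m counterclockwise.
Bucket of sand: 23 × 9.81 = 225.6 N down at 2.3 m → arm 1.7 m, τ = 225.6 × 1.7 = 383.5 N·m counterclockwise.
Weight: 55 × 9.81 = 539.6 N down at 3.8 m → arm 0.2 m, τ = 539.6 × 0.2 = 107.9 N·m counterclockwise.
Net load moment about support B = 1067 N·m counterclockwise.
Reaction R at support A is upward at 0.74 m, arm 3.26 m → moment R × 3.26 clockwise.
Balancing moments: R × 3.26 = 1067, giving R = 327 N.

R_A ≈ 327 N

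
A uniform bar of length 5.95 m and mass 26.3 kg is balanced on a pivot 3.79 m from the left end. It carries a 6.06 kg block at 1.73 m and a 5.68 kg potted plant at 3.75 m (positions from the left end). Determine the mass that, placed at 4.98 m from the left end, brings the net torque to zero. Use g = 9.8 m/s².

About the pivot (at 3.79 m from the left end):
Beam weight: 26.3 × 9.8 = 257.7 N down at 2.975 m → arm 0.815 m, τ = 257.7 × 0.815 = 210 N·m counterclockwise.
Block: 6.06 × 9.8 = 59.39 N down at 1.73 m → arm 2.06 m, τ = 59.39 × 2.06 = 122.3 N·m counterclockwise.
Potted plant: 5.68 × 9.8 = 55.66 N down at 3.75 m → arm 0.04 m, τ = 55.66 × 0.04 = 2.226 N·m counterclockwise.
Net moment of known loads = 334.5 N·m counterclockwise.
An unknown mass m at 4.98 m has arm 1.19 m; its moment is m·g·1.19 clockwise.
For rotational equilibrium, m × 9.8 × 1.19 = 334.5, so m = 334.5 / (9.8 × 1.19) = 28.7 kg.

m ≈ 28.7 kg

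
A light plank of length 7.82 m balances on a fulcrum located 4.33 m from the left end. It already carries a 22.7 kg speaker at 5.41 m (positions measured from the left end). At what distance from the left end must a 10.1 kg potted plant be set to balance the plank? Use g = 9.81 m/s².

x ≈ 1.9 m from the left end

Taking torques about the fulcrum (at 4.33 m from the left end):
Speaker: 22.7 × 9.81 = 222.7 N down at 5.41 m → arm 1.08 m, τ = 222.7 × 1.08 = 240.5 N·m clockwise.
Net moment of existing loads = 240.5 N·m clockwise.
The potted plant weighs 10.1 × 9.81 = 99.08 N and must supply an equal counterclockwise moment, so its lever arm about the fulcrum is 240.5 / 99.08 = 2.43 m.
That puts it at 4.33 − 2.43 = 1.9 m from the left end.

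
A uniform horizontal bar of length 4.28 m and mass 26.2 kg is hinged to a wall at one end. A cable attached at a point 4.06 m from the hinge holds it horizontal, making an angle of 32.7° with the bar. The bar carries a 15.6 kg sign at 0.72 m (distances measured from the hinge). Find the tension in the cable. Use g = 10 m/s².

Sum moments about the hinge (the unknown hinge reaction has zero arm there).
Beam weight: 26.2 × 10 = 262 N down at 2.14 m → arm 2.14 m, τ = 262 × 2.14 = 560.7 N·m clockwise.
Sign: 15.6 × 10 = 156 N down at 0.72 m → arm 0.72 m, τ = 156 × 0.72 = 112.3 N·m clockwise.
Total clockwise load moment = 673 N·m.
The cable tension T acts at 4.06 m; only its component perpendicular to the bar, T sinθ, produces torque. sin 32.7° = 0.5402.
Setting net torque to zero: T × 4.06 × 0.5402 = 673 → T = 673 / 2.193 = 307 N.

T ≈ 307 N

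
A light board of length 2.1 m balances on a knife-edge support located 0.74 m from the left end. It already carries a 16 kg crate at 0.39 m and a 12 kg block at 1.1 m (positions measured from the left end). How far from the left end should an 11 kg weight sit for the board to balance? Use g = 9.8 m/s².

x ≈ 0.856 m from the left end

About the knife-edge support (at 0.74 m from the left end):
Crate: 16 × 9.8 = 156.8 N down at 0.39 m → arm 0.35 m, τ = 156.8 × 0.35 = 54.88 N·m counterclockwise.
Block: 12 × 9.8 = 117.6 N down at 1.1 m → arm 0.36 m, τ = 117.6 × 0.36 = 42.34 N·m clockwise.
Net moment of existing loads = 12.54 N·m counterclockwise.
The weight weighs 11 × 9.8 = 107.8 N and must supply an equal clockwise moment, so its lever arm about the knife-edge support is 12.54 / 107.8 = 0.116 m.
That puts it at 0.74 + 0.116 = 0.856 m from the left end.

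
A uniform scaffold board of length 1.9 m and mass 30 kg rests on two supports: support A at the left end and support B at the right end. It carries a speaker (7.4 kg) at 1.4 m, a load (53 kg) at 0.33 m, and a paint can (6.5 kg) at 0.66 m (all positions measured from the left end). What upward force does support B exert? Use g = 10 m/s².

Taking torques about support A:
Beam weight: 30 × 10 = 300 N down at 0.95 m → arm 0.95 m, τ = 300 × 0.95 = 285 N·m clockwise.
Speaker: 7.4 × 10 = 74 N down at 1.4 m → arm 1.4 m, τ = 74 × 1.4 = 103.6 N·m clockwise.
Load: 53 × 10 = 530 N down at 0.33 m → arm 0.33 m, τ = 530 × 0.33 = 174.9 N·m clockwise.
Paint can: 6.5 × 10 = 65 N down at 0.66 m → arm 0.66 m, τ = 65 × 0.66 = 42.9 N·m clockwise.
Net load moment about support A = 606.4 N·m clockwise.
Reaction R at support B is upward at 1.9 m, arm 1.9 m → moment R × 1.9 counterclockwise.
Setting net torque to zero: R × 1.9 = 606.4 → R = 319 N.

R_B ≈ 319 N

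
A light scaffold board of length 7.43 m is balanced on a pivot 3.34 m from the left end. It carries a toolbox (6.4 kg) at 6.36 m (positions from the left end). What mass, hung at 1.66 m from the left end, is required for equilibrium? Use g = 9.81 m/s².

About the pivot (at 3.34 m from the left end):
Toolbox: 6.4 × 9.81 = 62.78 N down at 6.36 m → arm 3.02 m, τ = 62.78 × 3.02 = 189.6 N·m clockwise.
Net moment of known loads = 189.6 N·m clockwise.
An unknown mass m at 1.66 m has arm 1.68 m; its moment is m·g·1.68 counterclockwise.
Balancing moments: m × 9.81 × 1.68 = 189.6, giving m = 189.6 / (9.81 × 1.68) = 11.5 kg.

m ≈ 11.5 kg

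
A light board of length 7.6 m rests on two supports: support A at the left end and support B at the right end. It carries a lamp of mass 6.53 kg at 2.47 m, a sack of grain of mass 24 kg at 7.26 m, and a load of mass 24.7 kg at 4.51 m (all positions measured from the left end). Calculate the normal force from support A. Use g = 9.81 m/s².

Take moments about support B.
Lamp: 6.53 × 9.81 = 64.06 N down at 2.47 m → arm 5.13 m, τ = 64.06 × 5.13 = 328.6 N·m counterclockwise.
Sack of grain: 24 × 9.81 = 235.4 N down at 7.26 m → arm 0.34 m, τ = 235.4 × 0.34 = 80.04 N·m counterclockwise.
Load: 24.7 × 9.81 = 242.3 N down at 4.51 m → arm 3.09 m, τ = 242.3 × 3.09 = 748.7 N·m counterclockwise.
Net load moment about support B = 1157 N·m counterclockwise.
Reaction R at support A is upward at 0 m, arm 7.6 m → moment R × 7.6 clockwise.
Balancing moments: R × 7.6 = 1157, giving R = 152 N.

R_A ≈ 152 N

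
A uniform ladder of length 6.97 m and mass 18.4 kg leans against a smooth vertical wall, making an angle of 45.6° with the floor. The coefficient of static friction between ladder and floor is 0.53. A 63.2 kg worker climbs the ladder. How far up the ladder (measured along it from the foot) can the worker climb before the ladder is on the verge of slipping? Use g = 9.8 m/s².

d ≈ 3.86 m

About the foot of the ladder:
Ladder weight 18.4×9.8 = 180.3 N acts at 3.485 m along the ladder; its horizontal arm is 3.485·cos45.6° = 2.438 m → τ = 439.6 N·m clockwise.
Worker weight 63.2×9.8 = 619.4 N at distance d → arm d·cos45.6° → τ = 619.4·d·0.6997 clockwise.
Wall normal N at the top has arm L sinθ = 4.98 m counterclockwise, so Στ = 0 gives N·4.98 = 439.6 + 433.4·d.
ΣFy = 0 ⇒ N_floor = 799.7 N, so the maximum friction is μ_s·N_floor = 0.53×799.7 = 423.8 N. ΣFx = 0 ⇒ N_wall = f, so at the slipping point N = 423.8 N.
Substituting: 423.8×4.98 = 439.6 + 433.4·d ⇒ d = (2111 − 439.6) / 433.4 = 3.86 m.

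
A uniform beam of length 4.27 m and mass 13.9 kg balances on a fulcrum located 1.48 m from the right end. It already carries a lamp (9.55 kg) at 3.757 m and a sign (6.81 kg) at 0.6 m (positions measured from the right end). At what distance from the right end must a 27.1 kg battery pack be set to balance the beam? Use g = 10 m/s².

x ≈ 0.563 m from the right end

About the fulcrum (at 1.48 m from the right end):
Beam weight: 13.9 × 10 = 139 N down at 2.135 m → arm 0.655 m, τ = 139 × 0.655 = 91.05 N·m counterclockwise.
Lamp: 9.55 × 10 = 95.5 N down at 3.757 m → arm 2.277 m, τ = 95.5 × 2.277 = 217.5 N·m counterclockwise.
Sign: 6.81 × 10 = 68.1 N down at 0.6 m → arm 0.88 m, τ = 68.1 × 0.88 = 59.93 N·m clockwise.
Net moment of existing loads = 248.6 N·m counterclockwise.
The battery pack weighs 27.1 × 10 = 271 N and must supply an equal clockwise moment, so its lever arm about the fulcrum is 248.6 / 271 = 0.917 m.
That puts it at 1.48 − 0.917 = 0.563 m from the right end.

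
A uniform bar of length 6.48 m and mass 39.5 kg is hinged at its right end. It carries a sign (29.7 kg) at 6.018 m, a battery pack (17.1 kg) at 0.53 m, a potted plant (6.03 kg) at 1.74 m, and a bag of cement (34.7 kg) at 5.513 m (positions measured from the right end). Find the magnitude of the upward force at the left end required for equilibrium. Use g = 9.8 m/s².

Sum moments about the right end (the unknown pivot reaction has zero arm there).
Beam weight: 39.5 × 9.8 = 387.1 N down at 3.24 m → arm 3.24 m, τ = 387.1 × 3.24 = 1254 N·m counterclockwise.
Sign: 29.7 × 9.8 = 291.1 N down at 6.018 m → arm 6.018 m, τ = 291.1 × 6.018 = 1752 N·m counterclockwise.
Battery pack: 17.1 × 9.8 = 167.6 N down at 0.53 m → arm 0.53 m, τ = 167.6 × 0.53 = 88.83 N·m counterclockwise.
Potted plant: 6.03 × 9.8 = 59.09 N down at 1.74 m → arm 1.74 m, τ = 59.09 × 1.74 = 102.8 N·m counterclockwise.
Bag of cement: 34.7 × 9.8 = 340.1 N down at 5.513 m → arm 5.513 m, τ = 340.1 × 5.513 = 1875 N·m counterclockwise.
Net moment of the loads = 5073 N·m counterclockwise.
The upward force F acts at the left end, arm 6.48 m, giving F × 6.48 clockwise.
Setting net torque to zero: F × 6.48 = 5073 → F = 5073 / 6.48 = 783 N.

F ≈ 783 N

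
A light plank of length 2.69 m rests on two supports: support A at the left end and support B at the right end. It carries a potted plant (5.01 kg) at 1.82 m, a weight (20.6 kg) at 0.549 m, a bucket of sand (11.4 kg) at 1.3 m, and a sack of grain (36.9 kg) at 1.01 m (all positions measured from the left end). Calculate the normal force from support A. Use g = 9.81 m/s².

Taking torques about support B:
Potted plant: 5.01 × 9.81 = 49.15 N down at 1.82 m → arm 0.87 m, τ = 49.15 × 0.87 = 42.76 N·m counterclockwise.
Weight: 20.6 × 9.81 = 202.1 N down at 0.549 m → arm 2.141 m, τ = 202.1 × 2.141 = 432.7 N·m counterclockwise.
Bucket of sand: 11.4 × 9.81 = 111.8 N down at 1.3 m → arm 1.39 m, τ = 111.8 × 1.39 = 155.4 N·m counterclockwise.
Sack of grain: 36.9 × 9.81 = 362 N down at 1.01 m → arm 1.68 m, τ = 362 × 1.68 = 608.2 N·m counterclockwise.
Net load moment about support B = 1239 N·m counterclockwise.
Reaction R at support A is upward at 0 m, arm 2.69 m → moment R × 2.69 clockwise.
For rotational equilibrium, R × 2.69 = 1239, so R = 461 N.

R_A ≈ 461 N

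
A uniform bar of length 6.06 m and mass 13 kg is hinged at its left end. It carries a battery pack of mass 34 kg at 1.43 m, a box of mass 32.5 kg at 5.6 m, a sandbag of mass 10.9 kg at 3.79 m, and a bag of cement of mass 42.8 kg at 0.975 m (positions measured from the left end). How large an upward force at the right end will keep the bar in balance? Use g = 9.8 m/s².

Choose the left end as the axis so the unknown pivot reaction has zero arm there.
Beam weight: 13 × 9.8 = 127.4 N down at 3.03 m → arm 3.03 m, τ = 127.4 × 3.03 = 386 N·m clockwise.
Battery pack: 34 × 9.8 = 333.2 N down at 1.43 m → arm 1.43 m, τ = 333.2 × 1.43 = 476.5 N·m clockwise.
Box: 32.5 × 9.8 = 318.5 N down at 5.6 m → arm 5.6 m, τ = 318.5 × 5.6 = 1784 N·m clockwise.
Sandbag: 10.9 × 9.8 = 106.8 N down at 3.79 m → arm 3.79 m, τ = 106.8 × 3.79 = 404.8 N·m clockwise.
Bag of cement: 42.8 × 9.8 = 419.4 N down at 0.975 m → arm 0.975 m, τ = 419.4 × 0.975 = 408.9 N·m clockwise.
Net moment of the loads = 3460 N·m clockwise.
The upward force F acts at the right end, arm 6.06 m, giving F × 6.06 counterclockwise.
Setting net torque to zero: F × 6.06 = 3460 → F = 3460 / 6.06 = 571 N.

F ≈ 571 N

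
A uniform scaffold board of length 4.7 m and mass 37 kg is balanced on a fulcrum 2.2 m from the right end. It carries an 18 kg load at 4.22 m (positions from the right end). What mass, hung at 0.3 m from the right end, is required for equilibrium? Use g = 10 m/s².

m ≈ 22.1 kg

Choose the fulcrum (at 2.2 m from the right end) as the axis so the support reaction has zero arm there.
Beam weight: 37 × 10 = 370 N down at 2.35 m → arm 0.15 m, τ = 370 × 0.15 = 55.5 N·m counterclockwise.
Load: 18 × 10 = 180 N down at 4.22 m → arm 2.02 m, τ = 180 × 2.02 = 363.6 N·m counterclockwise.
Net moment of known loads = 419.1 N·m counterclockwise.
An unknown mass m at 0.3 m has arm 1.9 m; its moment is m·g·1.9 clockwise.
Setting net torque to zero: m × 10 × 1.9 = 419.1 → m = 419.1 / (10 × 1.9) = 22.1 kg.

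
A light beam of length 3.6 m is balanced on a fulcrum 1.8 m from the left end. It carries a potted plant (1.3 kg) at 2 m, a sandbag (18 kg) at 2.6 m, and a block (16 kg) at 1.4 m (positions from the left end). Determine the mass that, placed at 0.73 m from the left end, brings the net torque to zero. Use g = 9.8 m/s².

Take moments about the fulcrum (at 1.8 m from the left end).
Potted plant: 1.3 × 9.8 = 12.74 N down at 2 m → arm 0.2 m, τ = 12.74 × 0.2 = 2.548 N·m clockwise.
Sandbag: 18 × 9.8 = 176.4 N down at 2.6 m → arm 0.8 m, τ = 176.4 × 0.8 = 141.1 N·m clockwise.
Block: 16 × 9.8 = 156.8 N down at 1.4 m → arm 0.4 m, τ = 156.8 × 0.4 = 62.72 N·m counterclockwise.
Net moment of known loads = 80.93 N·m clockwise.
An unknown mass m at 0.73 m has arm 1.07 m; its moment is m·g·1.07 counterclockwise.
Στ = 0 ⇒ m × 9.8 × 1.07 = 80.93 ⇒ m = 80.93 / (9.8 × 1.07) = 7.72 kg.

m ≈ 7.72 kg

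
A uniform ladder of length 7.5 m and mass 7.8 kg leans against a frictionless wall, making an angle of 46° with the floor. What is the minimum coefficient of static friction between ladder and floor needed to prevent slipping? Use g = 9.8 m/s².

Sum moments about the foot of the ladder (the floor normal and friction both act there and drop out).
Ladder weight 7.8×9.8 = 76.44 N acts at 3.75 m along the ladder; its horizontal arm is 3.75·cos46° = 2.605 m → τ = 199.1 N·m clockwise.
Wall normal N acts horizontally at the top; its moment arm is the height L sinθ = 7.5·sin46° = 5.395 m, counterclockwise.
Setting net torque to zero: N × 5.395 = 199.1 → N = 36.9 N.
ΣFx = 0 ⇒ f = N_wall = 36.9 N. ΣFy = 0 ⇒ N_floor = 76.44 N.
μ_min = f / N_floor = 36.9 / 76.44 = 0.483.

μ_min ≈ 0.483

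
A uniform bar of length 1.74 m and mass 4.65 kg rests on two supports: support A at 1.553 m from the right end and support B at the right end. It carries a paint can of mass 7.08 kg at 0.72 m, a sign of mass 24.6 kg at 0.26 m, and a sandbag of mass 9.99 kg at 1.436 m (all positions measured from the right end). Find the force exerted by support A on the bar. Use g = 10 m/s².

R_A ≈ 192 N

Sum moments about support B (its reaction then has zero moment arm).
Beam weight: 4.65 × 10 = 46.5 N down at 0.87 m → arm 0.87 m, τ = 46.5 × 0.87 = 40.45 N·m counterclockwise.
Paint can: 7.08 × 10 = 70.8 N down at 0.72 m → arm 0.72 m, τ = 70.8 × 0.72 = 50.98 N·m counterclockwise.
Sign: 24.6 × 10 = 246 N down at 0.26 m → arm 0.26 m, τ = 246 × 0.26 = 63.96 N·m counterclockwise.
Sandbag: 9.99 × 10 = 99.9 N down at 1.436 m → arm 1.436 m, τ = 99.9 × 1.436 = 143.5 N·m counterclockwise.
Net load moment about support B = 298.9 N·m counterclockwise.
Reaction R at support A is upward at 1.553 m, arm 1.553 m → moment R × 1.553 clockwise.
Στ = 0 ⇒ R × 1.553 = 298.9 ⇒ R = 192 N.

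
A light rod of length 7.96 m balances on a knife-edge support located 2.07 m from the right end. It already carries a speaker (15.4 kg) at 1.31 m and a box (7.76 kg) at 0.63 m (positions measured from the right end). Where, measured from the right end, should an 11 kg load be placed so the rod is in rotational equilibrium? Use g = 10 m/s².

x ≈ 4.15 m from the right end

Choose the knife-edge support (at 2.07 m from the right end) as the axis so the support reaction has zero arm there.
Speaker: 15.4 × 10 = 154 N down at 1.31 m → arm 0.76 m, τ = 154 × 0.76 = 117 N·m clockwise.
Box: 7.76 × 10 = 77.6 N down at 0.63 m → arm 1.44 m, τ = 77.6 × 1.44 = 111.7 N·m clockwise.
Net moment of existing loads = 228.7 N·m clockwise.
The load weighs 11 × 10 = 110 N and must supply an equal counterclockwise moment, so its lever arm about the knife-edge support is 228.7 / 110 = 2.08 m.
That puts it at 2.07 + 2.08 = 4.15 m from the right end.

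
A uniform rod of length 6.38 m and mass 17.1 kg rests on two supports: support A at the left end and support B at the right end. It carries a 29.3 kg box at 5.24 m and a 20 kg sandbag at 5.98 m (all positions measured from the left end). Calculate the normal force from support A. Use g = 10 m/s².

R_A ≈ 150 N

Take moments about support B.
Beam weight: 17.1 × 10 = 171 N down at 3.19 m → arm 3.19 m, τ = 171 × 3.19 = 545.5 N·m counterclockwise.
Box: 29.3 × 10 = 293 N down at 5.24 m → arm 1.14 m, τ = 293 × 1.14 = 334 N·m counterclockwise.
Sandbag: 20 × 10 = 200 N down at 5.98 m → arm 0.4 m, τ = 200 × 0.4 = 80 N·m counterclockwise.
Net load moment about support B = 959.5 N·m counterclockwise.
Reaction R at support A is upward at 0 m, arm 6.38 m → moment R × 6.38 clockwise.
Setting net torque to zero: R × 6.38 = 959.5 → R = 150 N.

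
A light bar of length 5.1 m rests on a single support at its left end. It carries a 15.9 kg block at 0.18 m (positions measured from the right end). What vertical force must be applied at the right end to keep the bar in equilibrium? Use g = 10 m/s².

Taking torques about the left end:
Block: 15.9 × 10 = 159 N down at 0.18 m → arm 4.92 m, τ = 159 × 4.92 = 782.3 N·m clockwise.
Net moment of the loads = 782.3 N·m clockwise.
The upward force F acts at the right end, arm 5.1 m, giving F × 5.1 counterclockwise.
Setting net torque to zero: F × 5.1 = 782.3 → F = 782.3 / 5.1 = 153 N.

F ≈ 153 N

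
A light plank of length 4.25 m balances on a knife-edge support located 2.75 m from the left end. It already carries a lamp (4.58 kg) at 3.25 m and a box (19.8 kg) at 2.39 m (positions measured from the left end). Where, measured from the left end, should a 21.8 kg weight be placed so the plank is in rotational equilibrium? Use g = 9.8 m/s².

x ≈ 2.97 m from the left end

Choose the knife-edge support (at 2.75 m from the left end) as the axis so the support reaction has zero arm there.
Lamp: 4.58 × 9.8 = 44.88 N down at 3.25 m → arm 0.5 m, τ = 44.88 × 0.5 = 22.44 N·m clockwise.
Box: 19.8 × 9.8 = 194 N down at 2.39 m → arm 0.36 m, τ = 194 × 0.36 = 69.84 N·m counterclockwise.
Net moment of existing loads = 47.4 N·m counterclockwise.
The weight weighs 21.8 × 9.8 = 213.6 N and must supply an equal clockwise moment, so its lever arm about the knife-edge support is 47.4 / 213.6 = 0.222 m.
That puts it at 2.75 + 0.222 = 2.97 m from the left end.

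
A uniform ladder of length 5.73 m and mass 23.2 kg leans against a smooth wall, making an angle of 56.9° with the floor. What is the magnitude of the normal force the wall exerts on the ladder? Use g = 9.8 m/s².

N_wall ≈ 74.1 N

Taking torques about the foot of the ladder:
Ladder weight 23.2×9.8 = 227.4 N acts at 2.865 m along the ladder; its horizontal arm is 2.865·cos56.9° = 1.565 m → τ = 355.9 N·m clockwise.
Wall normal N acts horizontally at the top; its moment arm is the height L sinθ = 5.73·sin56.9° = 4.8 m, counterclockwise.
Setting net torque to zero: N × 4.8 = 355.9 → N = 74.1 N.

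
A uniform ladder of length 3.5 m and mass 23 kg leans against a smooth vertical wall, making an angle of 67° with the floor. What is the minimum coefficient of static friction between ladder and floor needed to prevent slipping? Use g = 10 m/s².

Taking torques about the foot of the ladder:
Ladder weight 23×10 = 230 N acts at 1.75 m along the ladder; its horizontal arm is 1.75·cos67° = 0.6838 m → τ = 157.3 N·m clockwise.
Wall normal N acts horizontally at the top; its moment arm is the height L sinθ = 3.5·sin67° = 3.222 m, counterclockwise.
For rotational equilibrium, N × 3.222 = 157.3, so N = 48.82 N.
ΣFx = 0 ⇒ f = N_wall = 48.82 N. ΣFy = 0 ⇒ N_floor = 230 N.
μ_min = f / N_floor = 48.82 / 230 = 0.212.

μ_min ≈ 0.212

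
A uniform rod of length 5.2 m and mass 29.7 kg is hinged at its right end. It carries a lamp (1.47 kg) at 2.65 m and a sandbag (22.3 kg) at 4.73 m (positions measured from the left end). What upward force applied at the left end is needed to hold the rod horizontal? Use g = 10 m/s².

Sum moments about the right end (the unknown pivot reaction has zero arm there).
Beam weight: 29.7 × 10 = 297 N down at 2.6 m → arm 2.6 m, τ = 297 × 2.6 = 772.2 N·m counterclockwise.
Lamp: 1.47 × 10 = 14.7 N down at 2.65 m → arm 2.55 m, τ = 14.7 × 2.55 = 37.48 N·m counterclockwise.
Sandbag: 22.3 × 10 = 223 N down at 4.73 m → arm 0.47 m, τ = 223 × 0.47 = 104.8 N·m counterclockwise.
Net moment of the loads = 914.5 N·m counterclockwise.
The upward force F acts at the left end, arm 5.2 m, giving F × 5.2 clockwise.
Setting net torque to zero: F × 5.2 = 914.5 → F = 914.5 / 5.2 = 176 N.

F ≈ 176 N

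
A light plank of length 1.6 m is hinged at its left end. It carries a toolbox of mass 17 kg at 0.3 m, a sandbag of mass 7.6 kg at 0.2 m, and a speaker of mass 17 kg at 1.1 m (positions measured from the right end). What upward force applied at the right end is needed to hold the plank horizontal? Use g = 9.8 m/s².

Choose the left end as the axis so the unknown pivot reaction has zero arm there.
Toolbox: 17 × 9.8 = 166.6 N down at 0.3 m → arm 1.3 m, τ = 166.6 × 1.3 = 216.6 N·m clockwise.
Sandbag: 7.6 × 9.8 = 74.48 N down at 0.2 m → arm 1.4 m, τ = 74.48 × 1.4 = 104.3 N·m clockwise.
Speaker: 17 × 9.8 = 166.6 N down at 1.1 m → arm 0.5 m, τ = 166.6 × 0.5 = 83.3 N·m clockwise.
Net moment of the loads = 404.2 N·m clockwise.
The upward force F acts at the right end, arm 1.6 m, giving F × 1.6 counterclockwise.
For rotational equilibrium, F × 1.6 = 404.2, so F = 404.2 / 1.6 = 253 N.

F ≈ 253 N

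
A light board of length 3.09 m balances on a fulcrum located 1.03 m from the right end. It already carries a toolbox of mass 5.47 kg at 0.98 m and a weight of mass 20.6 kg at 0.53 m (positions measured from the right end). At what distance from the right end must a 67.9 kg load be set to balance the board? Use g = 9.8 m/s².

Sum moments about the fulcrum (at 1.03 m from the right end) (the support reaction has zero arm there).
Toolbox: 5.47 × 9.8 = 53.61 N down at 0.98 m → arm 0.05 m, τ = 53.61 × 0.05 = 2.681 N·m clockwise.
Weight: 20.6 × 9.8 = 201.9 N down at 0.53 m → arm 0.5 m, τ = 201.9 × 0.5 = 101 N·m clockwise.
Net moment of existing loads = 103.7 N·m clockwise.
The load weighs 67.9 × 9.8 = 665.4 N and must supply an equal counterclockwise moment, so its lever arm about the fulcrum is 103.7 / 665.4 = 0.156 m.
That puts it at 1.03 + 0.156 = 1.19 m from the right end.

x ≈ 1.19 m from the right end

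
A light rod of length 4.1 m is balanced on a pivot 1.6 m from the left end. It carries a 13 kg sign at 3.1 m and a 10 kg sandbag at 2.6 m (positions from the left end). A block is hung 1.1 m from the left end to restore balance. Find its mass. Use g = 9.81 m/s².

m ≈ 59 kg

Choose the pivot (at 1.6 m from the left end) as the axis so the support reaction has zero arm there.
Sign: 13 × 9.81 = 127.5 N down at 3.1 m → arm 1.5 m, τ = 127.5 × 1.5 = 191.2 N·m clockwise.
Sandbag: 10 × 9.81 = 98.1 N down at 2.6 m → arm 1 m, τ = 98.1 × 1 = 98.1 N·m clockwise.
Net moment of known loads = 289.3 N·m clockwise.
An unknown mass m at 1.1 m has arm 0.5 m; its moment is m·g·0.5 counterclockwise.
For rotational equilibrium, m × 9.81 × 0.5 = 289.3, so m = 289.3 / (9.81 × 0.5) = 59 kg.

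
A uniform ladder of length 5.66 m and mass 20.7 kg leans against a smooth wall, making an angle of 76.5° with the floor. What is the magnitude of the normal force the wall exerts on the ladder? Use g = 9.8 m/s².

N_wall ≈ 24.4 N

Take moments about the foot of the ladder.
Ladder weight 20.7×9.8 = 202.9 N acts at 2.83 m along the ladder; its horizontal arm is 2.83·cos76.5° = 0.6607 m → τ = 134.1 N·m clockwise.
Wall normal N acts horizontally at the top; its moment arm is the height L sinθ = 5.66·sin76.5° = 5.504 m, counterclockwise.
Setting net torque to zero: N × 5.504 = 134.1 → N = 24.4 N.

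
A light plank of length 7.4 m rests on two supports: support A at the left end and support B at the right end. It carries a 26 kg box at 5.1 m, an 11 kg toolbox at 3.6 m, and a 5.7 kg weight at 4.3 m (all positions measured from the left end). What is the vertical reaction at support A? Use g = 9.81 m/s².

R_A ≈ 158 N

About support B:
Box: 26 × 9.81 = 255.1 N down at 5.1 m → arm 2.3 m, τ = 255.1 × 2.3 = 586.7 N·m counterclockwise.
Toolbox: 11 × 9.81 = 107.9 N down at 3.6 m → arm 3.8 m, τ = 107.9 × 3.8 = 410 N·m counterclockwise.
Weight: 5.7 × 9.81 = 55.92 N down at 4.3 m → arm 3.1 m, τ = 55.92 × 3.1 = 173.4 N·m counterclockwise.
Net load moment about support B = 1170 N·m counterclockwise.
Reaction R at support A is upward at 0 m, arm 7.4 m → moment R × 7.4 clockwise.
Setting net torque to zero: R × 7.4 = 1170 → R = 158 N.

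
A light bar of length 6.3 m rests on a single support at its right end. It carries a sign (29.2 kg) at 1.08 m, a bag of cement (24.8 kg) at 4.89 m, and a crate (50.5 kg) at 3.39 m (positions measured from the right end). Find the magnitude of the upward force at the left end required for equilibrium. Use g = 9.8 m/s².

Taking torques about the right end:
Sign: 29.2 × 9.8 = 286.2 N down at 1.08 m → arm 1.08 m, τ = 286.2 × 1.08 = 309.1 N·m counterclockwise.
Bag of cement: 24.8 × 9.8 = 243 N down at 4.89 m → arm 4.89 m, τ = 243 × 4.89 = 1188 N·m counterclockwise.
Crate: 50.5 × 9.8 = 494.9 N down at 3.39 m → arm 3.39 m, τ = 494.9 × 3.39 = 1678 N·m counterclockwise.
Net moment of the loads = 3175 N·m counterclockwise.
The upward force F acts at the left end, arm 6.3 m, giving F × 6.3 clockwise.
Balancing moments: F × 6.3 = 3175, giving F = 3175 / 6.3 = 504 N.

F ≈ 504 N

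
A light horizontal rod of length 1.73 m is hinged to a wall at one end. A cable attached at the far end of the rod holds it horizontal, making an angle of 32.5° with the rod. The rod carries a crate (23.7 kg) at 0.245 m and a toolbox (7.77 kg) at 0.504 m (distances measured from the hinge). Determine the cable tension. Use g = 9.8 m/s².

T ≈ 103 N

Sum moments about the hinge (the unknown hinge reaction has zero arm there).
Crate: 23.7 × 9.8 = 232.3 N down at 0.245 m → arm 0.245 m, τ = 232.3 × 0.245 = 56.91 N·m clockwise.
Toolbox: 7.77 × 9.8 = 76.15 N down at 0.504 m → arm 0.504 m, τ = 76.15 × 0.504 = 38.38 N·m clockwise.
Total clockwise load moment = 95.29 N·m.
The cable tension T acts at 1.73 m; only its component perpendicular to the rod, T sinθ, produces torque. sin 32.5° = 0.5373.
For rotational equilibrium, T × 1.73 × 0.5373 = 95.29, so T = 95.29 / 0.9295 = 103 N.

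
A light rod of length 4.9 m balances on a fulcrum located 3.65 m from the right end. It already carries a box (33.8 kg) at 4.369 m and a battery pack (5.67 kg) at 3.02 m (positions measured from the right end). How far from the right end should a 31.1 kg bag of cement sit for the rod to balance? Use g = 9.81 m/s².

Taking torques about the fulcrum (at 3.65 m from the right end):
Box: 33.8 × 9.81 = 331.6 N down at 4.369 m → arm 0.719 m, τ = 331.6 × 0.719 = 238.4 N·m counterclockwise.
Battery pack: 5.67 × 9.81 = 55.62 N down at 3.02 m → arm 0.63 m, τ = 55.62 × 0.63 = 35.04 N·m clockwise.
Net moment of existing loads = 203.4 N·m counterclockwise.
The bag of cement weighs 31.1 × 9.81 = 305.1 N and must supply an equal clockwise moment, so its lever arm about the fulcrum is 203.4 / 305.1 = 0.667 m.
That puts it at 3.65 − 0.667 = 2.98 m from the right end.

x ≈ 2.98 m from the right end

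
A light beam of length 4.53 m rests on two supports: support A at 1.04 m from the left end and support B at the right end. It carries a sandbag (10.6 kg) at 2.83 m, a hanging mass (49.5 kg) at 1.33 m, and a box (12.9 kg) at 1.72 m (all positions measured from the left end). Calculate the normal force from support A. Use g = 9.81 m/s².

R_A ≈ 598 N

Taking torques about support B:
Sandbag: 10.6 × 9.81 = 104 N down at 2.83 m → arm 1.7 m, τ = 104 × 1.7 = 176.8 N·m counterclockwise.
Hanging mass: 49.5 × 9.81 = 485.6 N down at 1.33 m → arm 3.2 m, τ = 485.6 × 3.2 = 1554 N·m counterclockwise.
Box: 12.9 × 9.81 = 126.5 N down at 1.72 m → arm 2.81 m, τ = 126.5 × 2.81 = 355.5 N·m counterclockwise.
Net load moment about support B = 2086 N·m counterclockwise.
Reaction R at support A is upward at 1.04 m, arm 3.49 m → moment R × 3.49 clockwise.
Setting net torque to zero: R × 3.49 = 2086 → R = 598 N.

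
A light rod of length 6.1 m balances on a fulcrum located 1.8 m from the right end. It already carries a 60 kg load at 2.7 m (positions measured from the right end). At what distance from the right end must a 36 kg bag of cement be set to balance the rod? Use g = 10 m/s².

x ≈ 0.3 m from the right end

Taking torques about the fulcrum (at 1.8 m from the right end):
Load: 60 × 10 = 600 N down at 2.7 m → arm 0.9 m, τ = 600 × 0.9 = 540 N·m counterclockwise.
Net moment of existing loads = 540 N·m counterclockwise.
The bag of cement weighs 36 × 10 = 360 N and must supply an equal clockwise moment, so its lever arm about the fulcrum is 540 / 360 = 1.5 m.
That puts it at 1.8 − 1.5 = 0.3 m from the right end.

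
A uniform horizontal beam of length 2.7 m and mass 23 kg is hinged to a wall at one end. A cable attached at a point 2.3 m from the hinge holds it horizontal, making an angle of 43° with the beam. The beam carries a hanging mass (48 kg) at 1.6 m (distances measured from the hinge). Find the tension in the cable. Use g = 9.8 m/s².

About the hinge:
Beam weight: 23 × 9.8 = 225.4 N down at 1.35 m → arm 1.35 m, τ = 225.4 × 1.35 = 304.3 N·m clockwise.
Hanging mass: 48 × 9.8 = 470.4 N down at 1.6 m → arm 1.6 m, τ = 470.4 × 1.6 = 752.6 N·m clockwise.
Total clockwise load moment = 1057 N·m.
The cable tension T acts at 2.3 m; only its component perpendicular to the beam, T sinθ, produces torque. sin 43° = 0.682.
Balancing moments: T × 2.3 × 0.682 = 1057, giving T = 1057 / 1.569 = 674 N.

T ≈ 674 N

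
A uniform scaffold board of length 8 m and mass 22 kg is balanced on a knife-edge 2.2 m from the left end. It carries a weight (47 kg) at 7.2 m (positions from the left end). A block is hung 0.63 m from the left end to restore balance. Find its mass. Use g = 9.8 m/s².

m ≈ 175 kg

Take moments about the knife-edge (at 2.2 m from the left end).
Beam weight: 22 × 9.8 = 215.6 N down at 4 m → arm 1.8 m, τ = 215.6 × 1.8 = 388.1 N·m clockwise.
Weight: 47 × 9.8 = 460.6 N down at 7.2 m → arm 5 m, τ = 460.6 × 5 = 2303 N·m clockwise.
Net moment of known loads = 2691 N·m clockwise.
An unknown mass m at 0.63 m has arm 1.57 m; its moment is m·g·1.57 counterclockwise.
For rotational equilibrium, m × 9.8 × 1.57 = 2691, so m = 2691 / (9.8 × 1.57) = 175 kg.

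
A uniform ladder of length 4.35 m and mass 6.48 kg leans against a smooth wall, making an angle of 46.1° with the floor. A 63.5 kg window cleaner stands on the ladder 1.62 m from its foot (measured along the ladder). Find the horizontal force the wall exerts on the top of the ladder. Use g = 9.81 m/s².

Sum moments about the foot of the ladder (the floor normal and friction both act there and drop out).
Ladder weight 6.48×9.81 = 63.57 N acts at 2.175 m along the ladder; its horizontal arm is 2.175·cos46.1° = 1.508 m → τ = 95.86 N·m clockwise.
Window cleaner: 63.5×9.81 = 622.9 N at 1.62 m → arm 1.123 m → τ = 699.5 N·m clockwise.
Wall normal N acts horizontally at the top; its moment arm is the height L sinθ = 4.35·sin46.1° = 3.134 m, counterclockwise.
Setting net torque to zero: N × 3.134 = 795.4 → N = 254 N.

N_wall ≈ 254 N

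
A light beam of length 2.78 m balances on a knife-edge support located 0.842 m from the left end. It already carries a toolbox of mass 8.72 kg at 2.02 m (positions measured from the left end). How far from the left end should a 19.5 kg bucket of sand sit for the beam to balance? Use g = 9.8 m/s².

x ≈ 0.315 m from the left end

Take moments about the knife-edge support (at 0.842 m from the left end).
Toolbox: 8.72 × 9.8 = 85.46 N down at 2.02 m → arm 1.178 m, τ = 85.46 × 1.178 = 100.7 N·m clockwise.
Net moment of existing loads = 100.7 N·m clockwise.
The bucket of sand weighs 19.5 × 9.8 = 191.1 N and must supply an equal counterclockwise moment, so its lever arm about the knife-edge support is 100.7 / 191.1 = 0.527 m.
That puts it at 0.842 − 0.527 = 0.315 m from the left end.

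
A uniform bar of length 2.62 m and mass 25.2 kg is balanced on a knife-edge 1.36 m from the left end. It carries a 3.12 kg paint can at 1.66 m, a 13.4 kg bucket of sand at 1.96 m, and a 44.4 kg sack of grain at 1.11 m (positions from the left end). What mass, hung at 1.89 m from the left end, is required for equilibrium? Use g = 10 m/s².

m ≈ 6.38 kg

Taking torques about the knife-edge (at 1.36 m from the left end):
Beam weight: 25.2 × 10 = 252 N down at 1.31 m → arm 0.05 m, τ = 252 × 0.05 = 12.6 N·m counterclockwise.
Paint can: 3.12 × 10 = 31.2 N down at 1.66 m → arm 0.3 m, τ = 31.2 × 0.3 = 9.36 N·m clockwise.
Bucket of sand: 13.4 × 10 = 134 N down at 1.96 m → arm 0.6 m, τ = 134 × 0.6 = 80.4 N·m clockwise.
Sack of grain: 44.4 × 10 = 444 N down at 1.11 m → arm 0.25 m, τ = 444 × 0.25 = 111 N·m counterclockwise.
Net moment of known loads = 33.84 N·m counterclockwise.
An unknown mass m at 1.89 m has arm 0.53 m; its moment is m·g·0.53 clockwise.
Στ = 0 ⇒ m × 10 × 0.53 = 33.84 ⇒ m = 33.84 / (10 × 0.53) = 6.38 kg.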